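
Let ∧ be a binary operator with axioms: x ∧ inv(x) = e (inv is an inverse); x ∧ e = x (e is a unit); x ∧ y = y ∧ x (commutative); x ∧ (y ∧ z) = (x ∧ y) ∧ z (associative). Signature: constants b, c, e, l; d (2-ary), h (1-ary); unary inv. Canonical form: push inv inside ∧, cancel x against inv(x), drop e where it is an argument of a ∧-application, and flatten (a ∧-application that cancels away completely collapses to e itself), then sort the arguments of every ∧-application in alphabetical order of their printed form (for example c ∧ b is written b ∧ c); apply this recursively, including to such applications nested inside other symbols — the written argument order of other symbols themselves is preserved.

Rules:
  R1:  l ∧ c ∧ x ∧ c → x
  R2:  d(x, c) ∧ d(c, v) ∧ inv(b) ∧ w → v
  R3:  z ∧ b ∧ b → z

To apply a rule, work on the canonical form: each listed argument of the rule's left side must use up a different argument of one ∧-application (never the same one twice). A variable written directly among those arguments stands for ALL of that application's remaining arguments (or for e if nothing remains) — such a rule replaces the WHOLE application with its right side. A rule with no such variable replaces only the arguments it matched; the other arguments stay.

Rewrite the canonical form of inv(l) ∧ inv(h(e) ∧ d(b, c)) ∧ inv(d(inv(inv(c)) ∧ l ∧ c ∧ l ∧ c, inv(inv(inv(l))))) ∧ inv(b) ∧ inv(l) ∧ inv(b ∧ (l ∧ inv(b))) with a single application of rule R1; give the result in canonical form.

Answer: inv(b) ∧ inv(d(b, c)) ∧ inv(d(c ∧ l, inv(l))) ∧ inv(h(e)) ∧ inv(l) ∧ inv(l) ∧ inv(l)

Derivation:
Canonical form:  inv(b) ∧ inv(d(b, c)) ∧ inv(d(c ∧ c ∧ c ∧ l ∧ l, inv(l))) ∧ inv(h(e)) ∧ inv(l) ∧ inv(l) ∧ inv(l)
Match R1:  consume c, c, l;  x := c ∧ l
Every leftover argument binds to the variable; the entire application is replaced.
Giving:  inv(b) ∧ inv(d(b, c)) ∧ inv(d(c ∧ l, inv(l))) ∧ inv(h(e)) ∧ inv(l) ∧ inv(l) ∧ inv(l)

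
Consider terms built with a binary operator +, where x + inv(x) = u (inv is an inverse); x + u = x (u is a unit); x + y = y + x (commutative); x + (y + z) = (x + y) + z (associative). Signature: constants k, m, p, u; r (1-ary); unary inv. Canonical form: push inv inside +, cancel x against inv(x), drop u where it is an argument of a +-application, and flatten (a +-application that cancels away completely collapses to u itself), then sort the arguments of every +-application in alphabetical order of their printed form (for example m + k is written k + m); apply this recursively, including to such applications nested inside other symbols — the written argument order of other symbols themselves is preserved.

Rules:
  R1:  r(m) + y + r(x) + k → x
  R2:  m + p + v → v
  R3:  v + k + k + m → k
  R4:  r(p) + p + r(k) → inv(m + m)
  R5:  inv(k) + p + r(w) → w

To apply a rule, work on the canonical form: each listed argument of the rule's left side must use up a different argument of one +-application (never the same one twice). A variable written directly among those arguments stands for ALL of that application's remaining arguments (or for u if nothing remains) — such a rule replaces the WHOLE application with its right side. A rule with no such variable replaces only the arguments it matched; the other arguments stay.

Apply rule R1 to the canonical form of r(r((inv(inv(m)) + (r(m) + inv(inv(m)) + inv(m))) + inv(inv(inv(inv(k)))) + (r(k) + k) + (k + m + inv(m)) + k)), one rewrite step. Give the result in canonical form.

Answer: r(r(k))

Derivation:
Canonical form:  r(r(k + k + k + k + m + r(k) + r(m)))
R1 matches:  uses k, r(k), r(m);  x := k, y := k + k + k + m
The extension variable absorbs all remaining arguments, so the whole application is rewritten.
Giving:  r(r(k))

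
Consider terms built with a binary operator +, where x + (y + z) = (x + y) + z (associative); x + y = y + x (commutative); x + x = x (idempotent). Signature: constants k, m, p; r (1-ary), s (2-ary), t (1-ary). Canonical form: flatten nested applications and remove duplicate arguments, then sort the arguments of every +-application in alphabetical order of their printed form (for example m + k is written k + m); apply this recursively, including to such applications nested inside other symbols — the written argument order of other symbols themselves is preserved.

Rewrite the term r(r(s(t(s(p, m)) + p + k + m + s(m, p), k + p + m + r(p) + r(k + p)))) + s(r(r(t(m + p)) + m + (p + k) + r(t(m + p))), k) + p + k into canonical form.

Answer: k + p + r(r(s(k + m + p + s(m, p) + t(s(p, m)), k + m + p + r(k + p) + r(p)))) + s(r(k + m + p + r(t(m + p))), k)

Derivation:
Simplify inside:  r(r(s(t(s(p, m)) + p + k + m + s(m, p), k + p + m + r(p) + r(k + p))))  →  r(r(s(k + m + p + s(m, p) + t(s(p, m)), k + m + p + r(k + p) + r(p))))
Simplify inside:  s(r(r(t(m + p)) + m + (p + k) + r(t(m + p))), k)  →  s(r(k + m + p + r(t(m + p))), k)
Sort:  k + p + r(r(s(k + m + p + s(m, p) + t(s(p, m)), k + m + p + r(k + p) + r(p)))) + s(r(k + m + p + r(t(m + p))), k)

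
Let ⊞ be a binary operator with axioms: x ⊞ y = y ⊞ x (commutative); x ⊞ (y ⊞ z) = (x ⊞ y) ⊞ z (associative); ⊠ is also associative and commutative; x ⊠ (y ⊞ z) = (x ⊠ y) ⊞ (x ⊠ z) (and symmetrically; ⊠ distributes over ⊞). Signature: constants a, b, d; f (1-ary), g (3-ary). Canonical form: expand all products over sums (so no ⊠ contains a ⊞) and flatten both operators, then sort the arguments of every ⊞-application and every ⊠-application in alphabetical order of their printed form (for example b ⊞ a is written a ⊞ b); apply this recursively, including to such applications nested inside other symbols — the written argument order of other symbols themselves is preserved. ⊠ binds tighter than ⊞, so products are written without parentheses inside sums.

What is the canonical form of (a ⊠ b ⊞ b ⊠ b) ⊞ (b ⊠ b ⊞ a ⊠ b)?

Un-nest:  a ⊠ b ⊞ b ⊠ b ⊞ b ⊠ b ⊞ a ⊠ b
Sort arguments:  a ⊠ b ⊞ a ⊠ b ⊞ b ⊠ b ⊞ b ⊠ b

Answer: a ⊠ b ⊞ a ⊠ b ⊞ b ⊠ b ⊞ b ⊠ b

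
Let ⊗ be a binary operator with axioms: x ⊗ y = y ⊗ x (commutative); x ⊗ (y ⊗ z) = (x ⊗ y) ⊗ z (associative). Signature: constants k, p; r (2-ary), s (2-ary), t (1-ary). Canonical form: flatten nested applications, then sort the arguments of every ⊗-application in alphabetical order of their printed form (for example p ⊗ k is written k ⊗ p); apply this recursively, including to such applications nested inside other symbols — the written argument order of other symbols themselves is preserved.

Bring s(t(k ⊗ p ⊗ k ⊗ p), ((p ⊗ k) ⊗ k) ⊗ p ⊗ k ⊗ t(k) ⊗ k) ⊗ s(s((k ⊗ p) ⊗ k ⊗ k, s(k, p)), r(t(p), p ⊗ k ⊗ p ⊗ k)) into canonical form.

Inside:  s(t(k ⊗ p ⊗ k ⊗ p), ((p ⊗ k) ⊗ k) ⊗ p ⊗ k ⊗ t(k) ⊗ k)  →  s(t(k ⊗ k ⊗ p ⊗ p), k ⊗ k ⊗ k ⊗ k ⊗ p ⊗ p ⊗ t(k))
Canonicalize subterm:  s(s((k ⊗ p) ⊗ k ⊗ k, s(k, p)), r(t(p), p ⊗ k ⊗ p ⊗ k))  →  s(s(k ⊗ k ⊗ k ⊗ p, s(k, p)), r(t(p), k ⊗ k ⊗ p ⊗ p))
Sort:  s(s(k ⊗ k ⊗ k ⊗ p, s(k, p)), r(t(p), k ⊗ k ⊗ p ⊗ p)) ⊗ s(t(k ⊗ k ⊗ p ⊗ p), k ⊗ k ⊗ k ⊗ k ⊗ p ⊗ p ⊗ t(k))

Answer: s(s(k ⊗ k ⊗ k ⊗ p, s(k, p)), r(t(p), k ⊗ k ⊗ p ⊗ p)) ⊗ s(t(k ⊗ k ⊗ p ⊗ p), k ⊗ k ⊗ k ⊗ k ⊗ p ⊗ p ⊗ t(k))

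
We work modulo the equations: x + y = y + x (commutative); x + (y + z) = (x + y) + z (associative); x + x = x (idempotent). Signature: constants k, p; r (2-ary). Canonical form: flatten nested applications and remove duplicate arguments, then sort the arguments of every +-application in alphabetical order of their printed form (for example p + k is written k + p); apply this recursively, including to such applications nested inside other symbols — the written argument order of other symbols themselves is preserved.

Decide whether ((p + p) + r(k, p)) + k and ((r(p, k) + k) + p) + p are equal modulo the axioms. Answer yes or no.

Left:  ((p + p) + r(k, p)) + k
  Flatten:  p + p + r(k, p) + k
  Idempotence:  drop duplicate p
  Order the arguments:  k + p + r(k, p)
Right:  ((r(p, k) + k) + p) + p
  Un-nest:  r(p, k) + k + p + p
  Deduplicate:  drop duplicate p
  Order the arguments:  k + p + r(p, k)

Answer: no — k + p + r(k, p) vs k + p + r(p, k)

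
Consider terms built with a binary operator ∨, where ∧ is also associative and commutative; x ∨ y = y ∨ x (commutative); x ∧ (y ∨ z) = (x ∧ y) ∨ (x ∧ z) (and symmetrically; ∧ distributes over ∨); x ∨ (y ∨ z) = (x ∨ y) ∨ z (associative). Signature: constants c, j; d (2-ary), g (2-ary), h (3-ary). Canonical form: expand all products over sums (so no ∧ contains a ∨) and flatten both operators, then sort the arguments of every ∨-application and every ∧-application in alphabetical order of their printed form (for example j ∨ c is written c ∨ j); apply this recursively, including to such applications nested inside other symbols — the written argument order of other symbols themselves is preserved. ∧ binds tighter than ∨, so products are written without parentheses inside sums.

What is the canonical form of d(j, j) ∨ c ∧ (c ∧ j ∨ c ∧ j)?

Answer: c ∧ c ∧ j ∨ c ∧ c ∧ j ∨ d(j, j)

Derivation:
Distribute:  d(j, j) ∨ c ∧ c ∧ j ∨ c ∧ c ∧ j
Order the arguments:  c ∧ c ∧ j ∨ c ∧ c ∧ j ∨ d(j, j)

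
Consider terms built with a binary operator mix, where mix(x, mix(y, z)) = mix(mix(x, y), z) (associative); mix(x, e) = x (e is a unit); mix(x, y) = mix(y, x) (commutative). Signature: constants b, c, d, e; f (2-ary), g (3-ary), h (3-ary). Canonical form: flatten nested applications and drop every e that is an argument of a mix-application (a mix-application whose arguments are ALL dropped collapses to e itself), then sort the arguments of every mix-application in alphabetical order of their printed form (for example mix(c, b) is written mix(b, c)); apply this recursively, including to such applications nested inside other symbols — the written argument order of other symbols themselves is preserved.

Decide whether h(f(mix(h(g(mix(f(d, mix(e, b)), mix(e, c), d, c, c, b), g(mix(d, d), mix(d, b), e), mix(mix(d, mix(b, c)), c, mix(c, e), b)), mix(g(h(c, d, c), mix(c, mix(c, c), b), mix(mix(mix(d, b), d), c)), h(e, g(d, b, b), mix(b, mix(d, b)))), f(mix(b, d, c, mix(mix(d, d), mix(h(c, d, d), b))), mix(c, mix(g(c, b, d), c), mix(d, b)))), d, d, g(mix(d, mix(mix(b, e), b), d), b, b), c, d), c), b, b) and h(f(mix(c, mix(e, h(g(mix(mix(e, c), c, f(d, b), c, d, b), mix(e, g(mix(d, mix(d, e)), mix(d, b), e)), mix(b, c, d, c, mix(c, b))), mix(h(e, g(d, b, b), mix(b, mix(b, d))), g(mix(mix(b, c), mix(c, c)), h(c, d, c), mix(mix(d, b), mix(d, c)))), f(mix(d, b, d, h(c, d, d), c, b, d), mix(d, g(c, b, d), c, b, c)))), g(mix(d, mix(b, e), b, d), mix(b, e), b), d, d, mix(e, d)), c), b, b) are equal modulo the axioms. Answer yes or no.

Answer: no — h(f(mix(c, d, d, d, g(mix(b, b, d, d), b, b), h(g(mix(b, c, c, c, d, f(d, b)), g(mix(d, d), mix(b, d), e), mix(b, b, c, c, c, d)), mix(g(h(c, d, c), mix(b, c, c, c), mix(b, c, d, d)), h(e, g(d, b, b), mix(b, b, d))), f(mix(b, b, c, d, d, d, h(c, d, d)), mix(b, c, c, d, g(c, b, d))))), c), b, b) vs h(f(mix(c, d, d, d, g(mix(b, b, d, d), b, b), h(g(mix(b, c, c, c, d, f(d, b)), g(mix(d, d), mix(b, d), e), mix(b, b, c, c, c, d)), mix(g(mix(b, c, c, c), h(c, d, c), mix(b, c, d, d)), h(e, g(d, b, b), mix(b, b, d))), f(mix(b, b, c, d, d, d, h(c, d, d)), mix(b, c, c, d, g(c, b, d))))), c), b, b)

Derivation:
Left:  h(f(mix(h(g(mix(f(d, mix(e, b)), mix(e, c), d, c, c, b), g(mix(d, d), mix(d, b), e), mix(mix(d, mix(b, c)), c, mix(c, e), b)), mix(g(h(c, d, c), mix(c, mix(c, c), b), mix(mix(mix(d, b), d), c)), h(e, g(d, b, b), mix(b, mix(d, b)))), f(mix(b, d, c, mix(mix(d, d), mix(h(c, d, d), b))), mix(c, mix(g(c, b, d), c), mix(d, b)))), d, d, g(mix(d, mix(mix(b, e), b), d), b, b), c, d), c), b, b)
  Descend into:  mix(h(g(mix(f(d, mix(e, b)), mix(e, c), d, c, c, b), g(mix(d, d), mix(d, b), e), mix(mix(d, mix(b, c)), c, mix(c, e), b)), mix(g(h(c, d, c), mix(c, mix(c, c), b), mix(mix(mix(d, b), d), c)), h(e, g(d, b, b), mix(b, mix(d, b)))), f(mix(b, d, c, mix(mix(d, d), mix(h(c, d, d), b))), mix(c, mix(g(c, b, d), c), mix(d, b)))), d, d, g(mix(d, mix(mix(b, e), b), d), b, b), c, d)
  Inside:  h(g(mix(f(d, mix(e, b)), mix(e, c), d, c, c, b), g(mix(d, d), mix(d, b), e), mix(mix(d, mix(b, c)), c, mix(c, e), b)), mix(g(h(c, d, c), mix(c, mix(c, c), b), mix(mix(mix(d, b), d), c)), h(e, g(d, b, b), mix(b, mix(d, b)))), f(mix(b, d, c, mix(mix(d, d), mix(h(c, d, d), b))), mix(c, mix(g(c, b, d), c), mix(d, b))))  →  h(g(mix(b, c, c, c, d, f(d, b)), g(mix(d, d), mix(b, d), e), mix(b, b, c, c, c, d)), mix(g(h(c, d, c), mix(b, c, c, c), mix(b, c, d, d)), h(e, g(d, b, b), mix(b, b, d))), f(mix(b, b, c, d, d, d, h(c, d, d)), mix(b, c, c, d, g(c, b, d))))
  Inside:  g(mix(d, mix(mix(b, e), b), d), b, b)  →  g(mix(b, b, d, d), b, b)
  Order the arguments:  mix(c, d, d, d, g(mix(b, b, d, d), b, b), h(g(mix(b, c, c, c, d, f(d, b)), g(mix(d, d), mix(b, d), e), mix(b, b, c, c, c, d)), mix(g(h(c, d, c), mix(b, c, c, c), mix(b, c, d, d)), h(e, g(d, b, b), mix(b, b, d))), f(mix(b, b, c, d, d, d, h(c, d, d)), mix(b, c, c, d, g(c, b, d)))))
  Put back:  h(f(mix(c, d, d, d, g(mix(b, b, d, d), b, b), h(g(mix(b, c, c, c, d, f(d, b)), g(mix(d, d), mix(b, d), e), mix(b, b, c, c, c, d)), mix(g(h(c, d, c), mix(b, c, c, c), mix(b, c, d, d)), h(e, g(d, b, b), mix(b, b, d))), f(mix(b, b, c, d, d, d, h(c, d, d)), mix(b, c, c, d, g(c, b, d))))), c), b, b)
Right:  h(f(mix(c, mix(e, h(g(mix(mix(e, c), c, f(d, b), c, d, b), mix(e, g(mix(d, mix(d, e)), mix(d, b), e)), mix(b, c, d, c, mix(c, b))), mix(h(e, g(d, b, b), mix(b, mix(b, d))), g(mix(mix(b, c), mix(c, c)), h(c, d, c), mix(mix(d, b), mix(d, c)))), f(mix(d, b, d, h(c, d, d), c, b, d), mix(d, g(c, b, d), c, b, c)))), g(mix(d, mix(b, e), b, d), mix(b, e), b), d, d, mix(e, d)), c), b, b)
  Work inside:  mix(c, mix(e, h(g(mix(mix(e, c), c, f(d, b), c, d, b), mix(e, g(mix(d, mix(d, e)), mix(d, b), e)), mix(b, c, d, c, mix(c, b))), mix(h(e, g(d, b, b), mix(b, mix(b, d))), g(mix(mix(b, c), mix(c, c)), h(c, d, c), mix(mix(d, b), mix(d, c)))), f(mix(d, b, d, h(c, d, d), c, b, d), mix(d, g(c, b, d), c, b, c)))), g(mix(d, mix(b, e), b, d), mix(b, e), b), d, d, mix(e, d))
  Flatten:  mix(c, e, h(g(mix(mix(e, c), c, f(d, b), c, d, b), mix(e, g(mix(d, mix(d, e)), mix(d, b), e)), mix(b, c, d, c, mix(c, b))), mix(h(e, g(d, b, b), mix(b, mix(b, d))), g(mix(mix(b, c), mix(c, c)), h(c, d, c), mix(mix(d, b), mix(d, c)))), f(mix(d, b, d, h(c, d, d), c, b, d), mix(d, g(c, b, d), c, b, c))), g(mix(d, mix(b, e), b, d), mix(b, e), b), d, d, e, d)
  Simplify inside:  h(g(mix(mix(e, c), c, f(d, b), c, d, b), mix(e, g(mix(d, mix(d, e)), mix(d, b), e)), mix(b, c, d, c, mix(c, b))), mix(h(e, g(d, b, b), mix(b, mix(b, d))), g(mix(mix(b, c), mix(c, c)), h(c, d, c), mix(mix(d, b), mix(d, c)))), f(mix(d, b, d, h(c, d, d), c, b, d), mix(d, g(c, b, d), c, b, c)))  →  h(g(mix(b, c, c, c, d, f(d, b)), g(mix(d, d), mix(b, d), e), mix(b, b, c, c, c, d)), mix(g(mix(b, c, c, c), h(c, d, c), mix(b, c, d, d)), h(e, g(d, b, b), mix(b, b, d))), f(mix(b, b, c, d, d, d, h(c, d, d)), mix(b, c, c, d, g(c, b, d))))
  Inside:  g(mix(d, mix(b, e), b, d), mix(b, e), b)  →  g(mix(b, b, d, d), b, b)
  Unit:  drop e (×2)
  Sort:  mix(c, d, d, d, g(mix(b, b, d, d), b, b), h(g(mix(b, c, c, c, d, f(d, b)), g(mix(d, d), mix(b, d), e), mix(b, b, c, c, c, d)), mix(g(mix(b, c, c, c), h(c, d, c), mix(b, c, d, d)), h(e, g(d, b, b), mix(b, b, d))), f(mix(b, b, c, d, d, d, h(c, d, d)), mix(b, c, c, d, g(c, b, d)))))
  Rebuild:  h(f(mix(c, d, d, d, g(mix(b, b, d, d), b, b), h(g(mix(b, c, c, c, d, f(d, b)), g(mix(d, d), mix(b, d), e), mix(b, b, c, c, c, d)), mix(g(mix(b, c, c, c), h(c, d, c), mix(b, c, d, d)), h(e, g(d, b, b), mix(b, b, d))), f(mix(b, b, c, d, d, d, h(c, d, d)), mix(b, c, c, d, g(c, b, d))))), c), b, b)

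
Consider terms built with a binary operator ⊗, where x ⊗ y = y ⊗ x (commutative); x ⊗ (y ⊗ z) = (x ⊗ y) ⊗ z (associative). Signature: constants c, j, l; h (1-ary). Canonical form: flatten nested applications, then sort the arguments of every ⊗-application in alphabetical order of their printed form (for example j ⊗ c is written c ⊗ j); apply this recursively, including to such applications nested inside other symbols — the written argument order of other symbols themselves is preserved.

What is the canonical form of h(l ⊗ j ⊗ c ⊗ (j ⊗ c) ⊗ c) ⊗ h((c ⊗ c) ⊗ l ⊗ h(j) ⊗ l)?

Canonicalize subterm:  h(l ⊗ j ⊗ c ⊗ (j ⊗ c) ⊗ c)  →  h(c ⊗ c ⊗ c ⊗ j ⊗ j ⊗ l)
Canonicalize subterm:  h((c ⊗ c) ⊗ l ⊗ h(j) ⊗ l)  →  h(c ⊗ c ⊗ h(j) ⊗ l ⊗ l)
Sort:  h(c ⊗ c ⊗ c ⊗ j ⊗ j ⊗ l) ⊗ h(c ⊗ c ⊗ h(j) ⊗ l ⊗ l)

Answer: h(c ⊗ c ⊗ c ⊗ j ⊗ j ⊗ l) ⊗ h(c ⊗ c ⊗ h(j) ⊗ l ⊗ l)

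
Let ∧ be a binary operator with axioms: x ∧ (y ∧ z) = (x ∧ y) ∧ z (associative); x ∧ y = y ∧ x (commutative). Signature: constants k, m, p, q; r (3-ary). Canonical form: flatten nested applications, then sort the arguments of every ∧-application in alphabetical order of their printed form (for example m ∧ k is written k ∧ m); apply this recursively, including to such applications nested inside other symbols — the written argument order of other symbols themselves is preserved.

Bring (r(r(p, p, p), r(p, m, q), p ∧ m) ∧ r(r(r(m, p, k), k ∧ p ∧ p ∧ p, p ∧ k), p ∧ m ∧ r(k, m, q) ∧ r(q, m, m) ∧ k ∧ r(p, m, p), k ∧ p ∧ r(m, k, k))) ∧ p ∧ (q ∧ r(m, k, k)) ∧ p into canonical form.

Merge nested applications:  r(r(p, p, p), r(p, m, q), p ∧ m) ∧ r(r(r(m, p, k), k ∧ p ∧ p ∧ p, p ∧ k), p ∧ m ∧ r(k, m, q) ∧ r(q, m, m) ∧ k ∧ r(p, m, p), k ∧ p ∧ r(m, k, k)) ∧ p ∧ q ∧ r(m, k, k) ∧ p
Inside:  r(r(p, p, p), r(p, m, q), p ∧ m)  →  r(r(p, p, p), r(p, m, q), m ∧ p)
Canonicalize subterm:  r(r(r(m, p, k), k ∧ p ∧ p ∧ p, p ∧ k), p ∧ m ∧ r(k, m, q) ∧ r(q, m, m) ∧ k ∧ r(p, m, p), k ∧ p ∧ r(m, k, k))  →  r(r(r(m, p, k), k ∧ p ∧ p ∧ p, k ∧ p), k ∧ m ∧ p ∧ r(k, m, q) ∧ r(p, m, p) ∧ r(q, m, m), k ∧ p ∧ r(m, k, k))
Order the arguments:  p ∧ p ∧ q ∧ r(m, k, k) ∧ r(r(p, p, p), r(p, m, q), m ∧ p) ∧ r(r(r(m, p, k), k ∧ p ∧ p ∧ p, k ∧ p), k ∧ m ∧ p ∧ r(k, m, q) ∧ r(p, m, p) ∧ r(q, m, m), k ∧ p ∧ r(m, k, k))

Answer: p ∧ p ∧ q ∧ r(m, k, k) ∧ r(r(p, p, p), r(p, m, q), m ∧ p) ∧ r(r(r(m, p, k), k ∧ p ∧ p ∧ p, k ∧ p), k ∧ m ∧ p ∧ r(k, m, q) ∧ r(p, m, p) ∧ r(q, m, m), k ∧ p ∧ r(m, k, k))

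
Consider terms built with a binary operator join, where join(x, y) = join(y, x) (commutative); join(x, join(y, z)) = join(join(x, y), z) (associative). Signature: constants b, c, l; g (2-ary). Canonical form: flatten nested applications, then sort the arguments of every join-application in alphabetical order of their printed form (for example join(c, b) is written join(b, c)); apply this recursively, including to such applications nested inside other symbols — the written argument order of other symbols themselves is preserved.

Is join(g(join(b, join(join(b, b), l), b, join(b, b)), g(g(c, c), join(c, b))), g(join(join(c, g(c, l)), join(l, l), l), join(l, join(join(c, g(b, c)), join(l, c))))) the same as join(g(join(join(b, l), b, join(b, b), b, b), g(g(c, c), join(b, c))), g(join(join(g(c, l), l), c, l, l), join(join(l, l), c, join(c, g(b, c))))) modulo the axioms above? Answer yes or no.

Answer: yes — both canonical forms are join(g(join(b, b, b, b, b, b, l), g(g(c, c), join(b, c))), g(join(c, g(c, l), l, l, l), join(c, c, g(b, c), l, l)))

Derivation:
Left:  join(g(join(b, join(join(b, b), l), b, join(b, b)), g(g(c, c), join(c, b))), g(join(join(c, g(c, l)), join(l, l), l), join(l, join(join(c, g(b, c)), join(l, c)))))
  Simplify inside:  g(join(b, join(join(b, b), l), b, join(b, b)), g(g(c, c), join(c, b)))  →  g(join(b, b, b, b, b, b, l), g(g(c, c), join(b, c)))
  Inside:  g(join(join(c, g(c, l)), join(l, l), l), join(l, join(join(c, g(b, c)), join(l, c))))  →  g(join(c, g(c, l), l, l, l), join(c, c, g(b, c), l, l))
  Sort:  join(g(join(b, b, b, b, b, b, l), g(g(c, c), join(b, c))), g(join(c, g(c, l), l, l, l), join(c, c, g(b, c), l, l)))
Right:  join(g(join(join(b, l), b, join(b, b), b, b), g(g(c, c), join(b, c))), g(join(join(g(c, l), l), c, l, l), join(join(l, l), c, join(c, g(b, c)))))
  Canonicalize subterm:  g(join(join(b, l), b, join(b, b), b, b), g(g(c, c), join(b, c)))  →  g(join(b, b, b, b, b, b, l), g(g(c, c), join(b, c)))
  Inside:  g(join(join(g(c, l), l), c, l, l), join(join(l, l), c, join(c, g(b, c))))  →  g(join(c, g(c, l), l, l, l), join(c, c, g(b, c), l, l))
  Sort arguments:  join(g(join(b, b, b, b, b, b, l), g(g(c, c), join(b, c))), g(join(c, g(c, l), l, l, l), join(c, c, g(b, c), l, l)))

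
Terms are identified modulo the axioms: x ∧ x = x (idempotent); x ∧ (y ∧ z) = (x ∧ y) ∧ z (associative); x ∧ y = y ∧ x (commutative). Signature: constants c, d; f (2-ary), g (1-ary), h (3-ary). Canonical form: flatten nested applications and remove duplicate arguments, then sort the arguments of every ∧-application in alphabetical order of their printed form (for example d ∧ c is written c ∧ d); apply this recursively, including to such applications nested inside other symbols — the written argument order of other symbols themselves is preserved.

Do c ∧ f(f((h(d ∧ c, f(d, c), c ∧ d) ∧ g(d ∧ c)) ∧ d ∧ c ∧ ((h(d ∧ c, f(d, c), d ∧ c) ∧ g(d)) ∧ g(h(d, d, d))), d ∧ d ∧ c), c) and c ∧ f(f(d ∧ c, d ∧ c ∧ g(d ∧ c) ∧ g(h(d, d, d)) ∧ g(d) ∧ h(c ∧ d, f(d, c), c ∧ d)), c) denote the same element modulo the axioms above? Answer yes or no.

Left:  c ∧ f(f((h(d ∧ c, f(d, c), c ∧ d) ∧ g(d ∧ c)) ∧ d ∧ c ∧ ((h(d ∧ c, f(d, c), d ∧ c) ∧ g(d)) ∧ g(h(d, d, d))), d ∧ d ∧ c), c)
  Inside:  f(f((h(d ∧ c, f(d, c), c ∧ d) ∧ g(d ∧ c)) ∧ d ∧ c ∧ ((h(d ∧ c, f(d, c), d ∧ c) ∧ g(d)) ∧ g(h(d, d, d))), d ∧ d ∧ c), c)  →  f(f(c ∧ d ∧ g(c ∧ d) ∧ g(d) ∧ g(h(d, d, d)) ∧ h(c ∧ d, f(d, c), c ∧ d), c ∧ d), c)
  Sort arguments:  c ∧ f(f(c ∧ d ∧ g(c ∧ d) ∧ g(d) ∧ g(h(d, d, d)) ∧ h(c ∧ d, f(d, c), c ∧ d), c ∧ d), c)
Right:  c ∧ f(f(d ∧ c, d ∧ c ∧ g(d ∧ c) ∧ g(h(d, d, d)) ∧ g(d) ∧ h(c ∧ d, f(d, c), c ∧ d)), c)
  Simplify inside:  f(f(d ∧ c, d ∧ c ∧ g(d ∧ c) ∧ g(h(d, d, d)) ∧ g(d) ∧ h(c ∧ d, f(d, c), c ∧ d)), c)  →  f(f(c ∧ d, c ∧ d ∧ g(c ∧ d) ∧ g(d) ∧ g(h(d, d, d)) ∧ h(c ∧ d, f(d, c), c ∧ d)), c)
  Order the arguments:  c ∧ f(f(c ∧ d, c ∧ d ∧ g(c ∧ d) ∧ g(d) ∧ g(h(d, d, d)) ∧ h(c ∧ d, f(d, c), c ∧ d)), c)

Answer: no — c ∧ f(f(c ∧ d ∧ g(c ∧ d) ∧ g(d) ∧ g(h(d, d, d)) ∧ h(c ∧ d, f(d, c), c ∧ d), c ∧ d), c) vs c ∧ f(f(c ∧ d, c ∧ d ∧ g(c ∧ d) ∧ g(d) ∧ g(h(d, d, d)) ∧ h(c ∧ d, f(d, c), c ∧ d)), c)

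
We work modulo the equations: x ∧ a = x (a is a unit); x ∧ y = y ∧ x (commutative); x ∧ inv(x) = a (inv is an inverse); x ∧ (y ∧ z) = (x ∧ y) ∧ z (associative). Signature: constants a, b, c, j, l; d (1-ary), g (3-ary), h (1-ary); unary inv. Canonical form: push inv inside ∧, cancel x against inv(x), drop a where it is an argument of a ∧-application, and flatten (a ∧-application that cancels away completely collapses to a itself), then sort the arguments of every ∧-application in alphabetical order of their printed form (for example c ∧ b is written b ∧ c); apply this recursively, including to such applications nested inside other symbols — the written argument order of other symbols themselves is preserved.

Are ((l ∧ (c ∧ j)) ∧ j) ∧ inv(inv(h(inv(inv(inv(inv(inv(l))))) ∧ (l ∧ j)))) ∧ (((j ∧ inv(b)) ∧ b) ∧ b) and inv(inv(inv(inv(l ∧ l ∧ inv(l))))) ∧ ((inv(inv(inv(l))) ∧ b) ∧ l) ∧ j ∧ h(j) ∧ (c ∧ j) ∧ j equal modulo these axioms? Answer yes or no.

Left:  ((l ∧ (c ∧ j)) ∧ j) ∧ inv(inv(h(inv(inv(inv(inv(inv(l))))) ∧ (l ∧ j)))) ∧ (((j ∧ inv(b)) ∧ b) ∧ b)
  Push inv inside:  distribute inv over ∧ and collapse double inv
  Collect terms:  l ∧ c ∧ j ∧ j ∧ j ∧ h(j) ∧ b
  Sort arguments:  b ∧ c ∧ h(j) ∧ j ∧ j ∧ j ∧ l
Right:  inv(inv(inv(inv(l ∧ l ∧ inv(l))))) ∧ ((inv(inv(inv(l))) ∧ b) ∧ l) ∧ j ∧ h(j) ∧ (c ∧ j) ∧ j
  Push inv inside:  distribute inv over ∧ and collapse double inv
  Combine occurrences:  l ∧ b ∧ j ∧ j ∧ j ∧ h(j) ∧ c
  Sort:  b ∧ c ∧ h(j) ∧ j ∧ j ∧ j ∧ l

Answer: yes — both canonical forms are b ∧ c ∧ h(j) ∧ j ∧ j ∧ j ∧ l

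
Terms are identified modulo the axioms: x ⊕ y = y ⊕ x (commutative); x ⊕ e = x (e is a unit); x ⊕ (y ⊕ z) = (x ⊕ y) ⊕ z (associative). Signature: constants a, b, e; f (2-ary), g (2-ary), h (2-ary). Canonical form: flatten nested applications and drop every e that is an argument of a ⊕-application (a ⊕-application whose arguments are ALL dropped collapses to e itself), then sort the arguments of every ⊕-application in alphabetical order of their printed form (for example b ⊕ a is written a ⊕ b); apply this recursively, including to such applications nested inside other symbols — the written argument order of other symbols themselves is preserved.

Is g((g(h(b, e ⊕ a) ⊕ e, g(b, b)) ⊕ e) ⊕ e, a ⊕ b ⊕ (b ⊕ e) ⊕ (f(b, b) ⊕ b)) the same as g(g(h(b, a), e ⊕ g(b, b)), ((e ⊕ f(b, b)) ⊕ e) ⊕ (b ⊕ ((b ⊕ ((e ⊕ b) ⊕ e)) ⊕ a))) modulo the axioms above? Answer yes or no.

Left:  g((g(h(b, e ⊕ a) ⊕ e, g(b, b)) ⊕ e) ⊕ e, a ⊕ b ⊕ (b ⊕ e) ⊕ (f(b, b) ⊕ b))
  Focus inside:  (g(h(b, e ⊕ a) ⊕ e, g(b, b)) ⊕ e) ⊕ e
  Un-nest:  g(h(b, e ⊕ a) ⊕ e, g(b, b)) ⊕ e ⊕ e
  Canonicalize subterm:  g(h(b, e ⊕ a) ⊕ e, g(b, b))  →  g(h(b, a), g(b, b))
  Units out:  drop e (×2)
  Sort arguments:  g(h(b, a), g(b, b))
  Put back:  g(g(h(b, a), g(b, b)), a ⊕ b ⊕ b ⊕ b ⊕ f(b, b))
Right:  g(g(h(b, a), e ⊕ g(b, b)), ((e ⊕ f(b, b)) ⊕ e) ⊕ (b ⊕ ((b ⊕ ((e ⊕ b) ⊕ e)) ⊕ a)))
  Work inside:  ((e ⊕ f(b, b)) ⊕ e) ⊕ (b ⊕ ((b ⊕ ((e ⊕ b) ⊕ e)) ⊕ a))
  Un-nest:  e ⊕ f(b, b) ⊕ e ⊕ b ⊕ b ⊕ e ⊕ b ⊕ e ⊕ a
  Drop the unit:  drop e (×4)
  Order the arguments:  a ⊕ b ⊕ b ⊕ b ⊕ f(b, b)
  Reassemble:  g(g(h(b, a), g(b, b)), a ⊕ b ⊕ b ⊕ b ⊕ f(b, b))

Answer: yes — both canonical forms are g(g(h(b, a), g(b, b)), a ⊕ b ⊕ b ⊕ b ⊕ f(b, b))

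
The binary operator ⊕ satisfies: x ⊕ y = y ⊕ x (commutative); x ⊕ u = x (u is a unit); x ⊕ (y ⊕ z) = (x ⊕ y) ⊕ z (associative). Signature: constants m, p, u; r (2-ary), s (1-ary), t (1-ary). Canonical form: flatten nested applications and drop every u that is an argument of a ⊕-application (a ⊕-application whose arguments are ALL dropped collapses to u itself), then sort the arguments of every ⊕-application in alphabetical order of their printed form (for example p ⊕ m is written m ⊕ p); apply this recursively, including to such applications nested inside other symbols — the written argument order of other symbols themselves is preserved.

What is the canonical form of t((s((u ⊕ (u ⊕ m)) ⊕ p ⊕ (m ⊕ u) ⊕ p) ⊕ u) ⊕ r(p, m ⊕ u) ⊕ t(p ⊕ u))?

Descend into:  (s((u ⊕ (u ⊕ m)) ⊕ p ⊕ (m ⊕ u) ⊕ p) ⊕ u) ⊕ r(p, m ⊕ u) ⊕ t(p ⊕ u)
Flatten:  s((u ⊕ (u ⊕ m)) ⊕ p ⊕ (m ⊕ u) ⊕ p) ⊕ u ⊕ r(p, m ⊕ u) ⊕ t(p ⊕ u)
Canonicalize subterm:  s((u ⊕ (u ⊕ m)) ⊕ p ⊕ (m ⊕ u) ⊕ p)  →  s(m ⊕ m ⊕ p ⊕ p)
Simplify inside:  r(p, m ⊕ u)  →  r(p, m)
Canonicalize subterm:  t(p ⊕ u)  →  t(p)
Units out:  drop u
Sort:  r(p, m) ⊕ s(m ⊕ m ⊕ p ⊕ p) ⊕ t(p)
Rebuild:  t(r(p, m) ⊕ s(m ⊕ m ⊕ p ⊕ p) ⊕ t(p))

Answer: t(r(p, m) ⊕ s(m ⊕ m ⊕ p ⊕ p) ⊕ t(p))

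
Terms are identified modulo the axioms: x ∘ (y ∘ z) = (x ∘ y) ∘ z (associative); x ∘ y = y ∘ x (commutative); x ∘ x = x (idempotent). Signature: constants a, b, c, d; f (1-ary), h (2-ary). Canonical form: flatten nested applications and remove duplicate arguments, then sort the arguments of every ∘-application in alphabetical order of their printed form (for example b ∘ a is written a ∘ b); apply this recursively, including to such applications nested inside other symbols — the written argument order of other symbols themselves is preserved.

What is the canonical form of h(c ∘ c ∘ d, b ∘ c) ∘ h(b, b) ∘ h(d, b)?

Simplify inside:  h(c ∘ c ∘ d, b ∘ c)  →  h(c ∘ d, b ∘ c)
Sort arguments:  h(b, b) ∘ h(c ∘ d, b ∘ c) ∘ h(d, b)

Answer: h(b, b) ∘ h(c ∘ d, b ∘ c) ∘ h(d, b)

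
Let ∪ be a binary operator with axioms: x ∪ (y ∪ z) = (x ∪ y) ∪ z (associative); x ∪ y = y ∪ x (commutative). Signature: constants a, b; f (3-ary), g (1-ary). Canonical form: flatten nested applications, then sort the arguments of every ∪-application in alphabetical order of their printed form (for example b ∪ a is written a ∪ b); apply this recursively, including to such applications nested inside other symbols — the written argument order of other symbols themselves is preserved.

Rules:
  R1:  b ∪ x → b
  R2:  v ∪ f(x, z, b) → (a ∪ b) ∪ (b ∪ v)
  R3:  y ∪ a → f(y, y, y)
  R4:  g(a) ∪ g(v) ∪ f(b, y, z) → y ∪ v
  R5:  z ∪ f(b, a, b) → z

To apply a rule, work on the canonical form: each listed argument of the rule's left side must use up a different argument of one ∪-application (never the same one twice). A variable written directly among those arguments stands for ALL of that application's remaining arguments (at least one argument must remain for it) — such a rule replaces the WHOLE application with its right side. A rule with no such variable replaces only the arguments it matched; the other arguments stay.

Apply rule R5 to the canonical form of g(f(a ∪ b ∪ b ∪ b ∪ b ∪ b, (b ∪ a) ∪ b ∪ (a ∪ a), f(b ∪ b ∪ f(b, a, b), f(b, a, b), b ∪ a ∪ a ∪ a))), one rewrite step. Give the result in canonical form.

Canonical form:  g(f(a ∪ b ∪ b ∪ b ∪ b ∪ b, a ∪ a ∪ a ∪ b ∪ b, f(b ∪ b ∪ f(b, a, b), f(b, a, b), a ∪ a ∪ a ∪ b)))
R5 matches:  uses f(b, a, b);  z := b ∪ b
The extension variable absorbs all remaining arguments, so the whole application is rewritten.
New term:  g(f(a ∪ b ∪ b ∪ b ∪ b ∪ b, a ∪ a ∪ a ∪ b ∪ b, f(b ∪ b, f(b, a, b), a ∪ a ∪ a ∪ b)))

Answer: g(f(a ∪ b ∪ b ∪ b ∪ b ∪ b, a ∪ a ∪ a ∪ b ∪ b, f(b ∪ b, f(b, a, b), a ∪ a ∪ a ∪ b)))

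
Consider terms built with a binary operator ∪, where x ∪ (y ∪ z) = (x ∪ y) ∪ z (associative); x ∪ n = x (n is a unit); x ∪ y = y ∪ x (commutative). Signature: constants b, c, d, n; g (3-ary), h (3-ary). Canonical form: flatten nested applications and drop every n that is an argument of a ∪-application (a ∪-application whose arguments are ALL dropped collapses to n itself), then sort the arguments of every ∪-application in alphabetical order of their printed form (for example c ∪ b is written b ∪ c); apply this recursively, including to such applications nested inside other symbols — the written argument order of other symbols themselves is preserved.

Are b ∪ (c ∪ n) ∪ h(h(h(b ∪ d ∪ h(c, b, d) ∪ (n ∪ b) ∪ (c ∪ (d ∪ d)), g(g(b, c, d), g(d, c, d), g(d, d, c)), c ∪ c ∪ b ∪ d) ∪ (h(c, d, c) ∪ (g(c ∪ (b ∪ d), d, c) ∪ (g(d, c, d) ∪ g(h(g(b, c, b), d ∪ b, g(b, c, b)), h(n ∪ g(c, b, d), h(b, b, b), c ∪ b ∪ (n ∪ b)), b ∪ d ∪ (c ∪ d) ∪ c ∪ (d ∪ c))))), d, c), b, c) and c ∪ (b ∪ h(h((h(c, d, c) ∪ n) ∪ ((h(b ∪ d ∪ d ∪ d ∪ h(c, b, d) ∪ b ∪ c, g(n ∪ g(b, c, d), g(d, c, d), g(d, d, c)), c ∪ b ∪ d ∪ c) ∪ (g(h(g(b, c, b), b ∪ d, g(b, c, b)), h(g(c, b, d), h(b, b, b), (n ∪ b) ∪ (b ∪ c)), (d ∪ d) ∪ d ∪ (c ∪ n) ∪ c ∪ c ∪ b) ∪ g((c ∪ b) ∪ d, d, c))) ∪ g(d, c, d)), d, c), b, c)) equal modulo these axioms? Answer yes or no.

Left:  b ∪ (c ∪ n) ∪ h(h(h(b ∪ d ∪ h(c, b, d) ∪ (n ∪ b) ∪ (c ∪ (d ∪ d)), g(g(b, c, d), g(d, c, d), g(d, d, c)), c ∪ c ∪ b ∪ d) ∪ (h(c, d, c) ∪ (g(c ∪ (b ∪ d), d, c) ∪ (g(d, c, d) ∪ g(h(g(b, c, b), d ∪ b, g(b, c, b)), h(n ∪ g(c, b, d), h(b, b, b), c ∪ b ∪ (n ∪ b)), b ∪ d ∪ (c ∪ d) ∪ c ∪ (d ∪ c))))), d, c), b, c)
  Un-nest:  b ∪ c ∪ n ∪ h(h(h(b ∪ d ∪ h(c, b, d) ∪ (n ∪ b) ∪ (c ∪ (d ∪ d)), g(g(b, c, d), g(d, c, d), g(d, d, c)), c ∪ c ∪ b ∪ d) ∪ (h(c, d, c) ∪ (g(c ∪ (b ∪ d), d, c) ∪ (g(d, c, d) ∪ g(h(g(b, c, b), d ∪ b, g(b, c, b)), h(n ∪ g(c, b, d), h(b, b, b), c ∪ b ∪ (n ∪ b)), b ∪ d ∪ (c ∪ d) ∪ c ∪ (d ∪ c))))), d, c), b, c)
  Canonicalize subterm:  h(h(h(b ∪ d ∪ h(c, b, d) ∪ (n ∪ b) ∪ (c ∪ (d ∪ d)), g(g(b, c, d), g(d, c, d), g(d, d, c)), c ∪ c ∪ b ∪ d) ∪ (h(c, d, c) ∪ (g(c ∪ (b ∪ d), d, c) ∪ (g(d, c, d) ∪ g(h(g(b, c, b), d ∪ b, g(b, c, b)), h(n ∪ g(c, b, d), h(b, b, b), c ∪ b ∪ (n ∪ b)), b ∪ d ∪ (c ∪ d) ∪ c ∪ (d ∪ c))))), d, c), b, c)  →  h(h(g(b ∪ c ∪ d, d, c) ∪ g(d, c, d) ∪ g(h(g(b, c, b), b ∪ d, g(b, c, b)), h(g(c, b, d), h(b, b, b), b ∪ b ∪ c), b ∪ c ∪ c ∪ c ∪ d ∪ d ∪ d) ∪ h(b ∪ b ∪ c ∪ d ∪ d ∪ d ∪ h(c, b, d), g(g(b, c, d), g(d, c, d), g(d, d, c)), b ∪ c ∪ c ∪ d) ∪ h(c, d, c), d, c), b, c)
  Unit:  drop n
  Order the arguments:  b ∪ c ∪ h(h(g(b ∪ c ∪ d, d, c) ∪ g(d, c, d) ∪ g(h(g(b, c, b), b ∪ d, g(b, c, b)), h(g(c, b, d), h(b, b, b), b ∪ b ∪ c), b ∪ c ∪ c ∪ c ∪ d ∪ d ∪ d) ∪ h(b ∪ b ∪ c ∪ d ∪ d ∪ d ∪ h(c, b, d), g(g(b, c, d), g(d, c, d), g(d, d, c)), b ∪ c ∪ c ∪ d) ∪ h(c, d, c), d, c), b, c)
Right:  c ∪ (b ∪ h(h((h(c, d, c) ∪ n) ∪ ((h(b ∪ d ∪ d ∪ d ∪ h(c, b, d) ∪ b ∪ c, g(n ∪ g(b, c, d), g(d, c, d), g(d, d, c)), c ∪ b ∪ d ∪ c) ∪ (g(h(g(b, c, b), b ∪ d, g(b, c, b)), h(g(c, b, d), h(b, b, b), (n ∪ b) ∪ (b ∪ c)), (d ∪ d) ∪ d ∪ (c ∪ n) ∪ c ∪ c ∪ b) ∪ g((c ∪ b) ∪ d, d, c))) ∪ g(d, c, d)), d, c), b, c))
  Merge nested applications:  c ∪ b ∪ h(h((h(c, d, c) ∪ n) ∪ ((h(b ∪ d ∪ d ∪ d ∪ h(c, b, d) ∪ b ∪ c, g(n ∪ g(b, c, d), g(d, c, d), g(d, d, c)), c ∪ b ∪ d ∪ c) ∪ (g(h(g(b, c, b), b ∪ d, g(b, c, b)), h(g(c, b, d), h(b, b, b), (n ∪ b) ∪ (b ∪ c)), (d ∪ d) ∪ d ∪ (c ∪ n) ∪ c ∪ c ∪ b) ∪ g((c ∪ b) ∪ d, d, c))) ∪ g(d, c, d)), d, c), b, c)
  Inside:  h(h((h(c, d, c) ∪ n) ∪ ((h(b ∪ d ∪ d ∪ d ∪ h(c, b, d) ∪ b ∪ c, g(n ∪ g(b, c, d), g(d, c, d), g(d, d, c)), c ∪ b ∪ d ∪ c) ∪ (g(h(g(b, c, b), b ∪ d, g(b, c, b)), h(g(c, b, d), h(b, b, b), (n ∪ b) ∪ (b ∪ c)), (d ∪ d) ∪ d ∪ (c ∪ n) ∪ c ∪ c ∪ b) ∪ g((c ∪ b) ∪ d, d, c))) ∪ g(d, c, d)), d, c), b, c)  →  h(h(g(b ∪ c ∪ d, d, c) ∪ g(d, c, d) ∪ g(h(g(b, c, b), b ∪ d, g(b, c, b)), h(g(c, b, d), h(b, b, b), b ∪ b ∪ c), b ∪ c ∪ c ∪ c ∪ d ∪ d ∪ d) ∪ h(b ∪ b ∪ c ∪ d ∪ d ∪ d ∪ h(c, b, d), g(g(b, c, d), g(d, c, d), g(d, d, c)), b ∪ c ∪ c ∪ d) ∪ h(c, d, c), d, c), b, c)
  Sort:  b ∪ c ∪ h(h(g(b ∪ c ∪ d, d, c) ∪ g(d, c, d) ∪ g(h(g(b, c, b), b ∪ d, g(b, c, b)), h(g(c, b, d), h(b, b, b), b ∪ b ∪ c), b ∪ c ∪ c ∪ c ∪ d ∪ d ∪ d) ∪ h(b ∪ b ∪ c ∪ d ∪ d ∪ d ∪ h(c, b, d), g(g(b, c, d), g(d, c, d), g(d, d, c)), b ∪ c ∪ c ∪ d) ∪ h(c, d, c), d, c), b, c)

Answer: yes — both canonical forms are b ∪ c ∪ h(h(g(b ∪ c ∪ d, d, c) ∪ g(d, c, d) ∪ g(h(g(b, c, b), b ∪ d, g(b, c, b)), h(g(c, b, d), h(b, b, b), b ∪ b ∪ c), b ∪ c ∪ c ∪ c ∪ d ∪ d ∪ d) ∪ h(b ∪ b ∪ c ∪ d ∪ d ∪ d ∪ h(c, b, d), g(g(b, c, d), g(d, c, d), g(d, d, c)), b ∪ c ∪ c ∪ d) ∪ h(c, d, c), d, c), b, c)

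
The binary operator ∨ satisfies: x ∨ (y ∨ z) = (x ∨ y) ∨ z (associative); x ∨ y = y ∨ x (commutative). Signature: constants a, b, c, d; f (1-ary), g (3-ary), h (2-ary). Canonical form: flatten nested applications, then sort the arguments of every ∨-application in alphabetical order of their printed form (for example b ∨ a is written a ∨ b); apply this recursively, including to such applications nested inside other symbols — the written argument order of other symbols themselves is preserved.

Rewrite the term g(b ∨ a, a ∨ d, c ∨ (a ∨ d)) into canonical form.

Focus inside:  c ∨ (a ∨ d)
Un-nest:  c ∨ a ∨ d
Sort:  a ∨ c ∨ d
Put back:  g(a ∨ b, a ∨ d, a ∨ c ∨ d)

Answer: g(a ∨ b, a ∨ d, a ∨ c ∨ d)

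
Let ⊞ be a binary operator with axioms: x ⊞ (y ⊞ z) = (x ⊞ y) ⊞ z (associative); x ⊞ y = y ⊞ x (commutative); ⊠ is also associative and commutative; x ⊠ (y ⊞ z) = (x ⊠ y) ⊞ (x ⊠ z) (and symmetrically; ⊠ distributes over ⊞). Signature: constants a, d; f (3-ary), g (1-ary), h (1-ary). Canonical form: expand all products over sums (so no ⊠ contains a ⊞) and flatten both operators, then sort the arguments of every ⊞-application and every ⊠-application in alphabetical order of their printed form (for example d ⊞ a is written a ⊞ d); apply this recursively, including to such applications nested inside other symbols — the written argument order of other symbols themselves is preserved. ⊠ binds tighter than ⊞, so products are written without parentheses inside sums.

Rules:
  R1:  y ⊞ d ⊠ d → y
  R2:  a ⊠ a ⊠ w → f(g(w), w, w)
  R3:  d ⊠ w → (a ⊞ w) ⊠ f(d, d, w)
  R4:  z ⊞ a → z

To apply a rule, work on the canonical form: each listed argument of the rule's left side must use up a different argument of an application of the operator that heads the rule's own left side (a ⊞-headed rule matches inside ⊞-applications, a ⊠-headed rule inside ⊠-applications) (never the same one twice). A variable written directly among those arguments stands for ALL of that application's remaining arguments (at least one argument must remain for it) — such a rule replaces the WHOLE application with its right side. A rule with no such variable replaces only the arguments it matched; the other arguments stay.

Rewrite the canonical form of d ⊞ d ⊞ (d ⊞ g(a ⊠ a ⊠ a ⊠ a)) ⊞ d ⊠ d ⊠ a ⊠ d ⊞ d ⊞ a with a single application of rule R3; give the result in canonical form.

Answer: a ⊞ a ⊠ d ⊠ d ⊠ f(d, d, a ⊠ d ⊠ d) ⊞ a ⊠ f(d, d, a ⊠ d ⊠ d) ⊞ d ⊞ d ⊞ d ⊞ d ⊞ g(a ⊠ a ⊠ a ⊠ a)

Derivation:
Canonical form:  a ⊞ a ⊠ d ⊠ d ⊠ d ⊞ d ⊞ d ⊞ d ⊞ d ⊞ g(a ⊠ a ⊠ a ⊠ a)
Match R3:  consume d;  w := a ⊠ d ⊠ d
The variable takes the whole remainder — replace the entire application.
New term:  a ⊞ a ⊠ d ⊠ d ⊠ f(d, d, a ⊠ d ⊠ d) ⊞ a ⊠ f(d, d, a ⊠ d ⊠ d) ⊞ d ⊞ d ⊞ d ⊞ d ⊞ g(a ⊠ a ⊠ a ⊠ a)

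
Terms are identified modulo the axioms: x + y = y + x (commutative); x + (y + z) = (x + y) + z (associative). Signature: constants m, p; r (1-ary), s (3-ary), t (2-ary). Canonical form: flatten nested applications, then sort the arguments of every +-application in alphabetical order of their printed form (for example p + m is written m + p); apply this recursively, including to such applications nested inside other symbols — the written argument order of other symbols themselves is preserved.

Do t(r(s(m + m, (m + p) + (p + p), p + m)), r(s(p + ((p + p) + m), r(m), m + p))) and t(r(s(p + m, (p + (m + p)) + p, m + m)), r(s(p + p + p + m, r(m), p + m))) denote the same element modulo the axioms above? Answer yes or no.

Answer: no — t(r(s(m + m, m + p + p + p, m + p)), r(s(m + p + p + p, r(m), m + p))) vs t(r(s(m + p, m + p + p + p, m + m)), r(s(m + p + p + p, r(m), m + p)))

Derivation:
Left:  t(r(s(m + m, (m + p) + (p + p), p + m)), r(s(p + ((p + p) + m), r(m), m + p)))
  Descend into:  p + ((p + p) + m)
  Un-nest:  p + p + p + m
  Order the arguments:  m + p + p + p
  Reassemble:  t(r(s(m + m, m + p + p + p, m + p)), r(s(m + p + p + p, r(m), m + p)))
Right:  t(r(s(p + m, (p + (m + p)) + p, m + m)), r(s(p + p + p + m, r(m), p + m)))
  Descend into:  (p + (m + p)) + p
  Un-nest:  p + m + p + p
  Sort:  m + p + p + p
  Rebuild:  t(r(s(m + p, m + p + p + p, m + m)), r(s(m + p + p + p, r(m), m + p)))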